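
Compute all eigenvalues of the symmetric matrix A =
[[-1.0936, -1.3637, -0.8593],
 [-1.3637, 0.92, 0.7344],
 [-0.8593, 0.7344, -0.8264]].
sigma(A) ≈ {-2, -1, 2}

A is real symmetric, so its spectrum consists of real eigenvalues. Expanding the characteristic polynomial of the displayed matrix gives
  det(λ I - A) = p(λ) = λ^3 + (1)λ^2 + (-4)λ + (-4).
Solving p(λ) = 0 yields eigenvalues ≈ -2, -1, 2. (A is shown rounded to 4 decimals, so these recover the underlying integer eigenvalues to within that precision.)
Verification: the trace of A = -1 equals the sum of eigenvalues -1, and det(A) ≈ 4.0000 matches the eigenvalue product 4.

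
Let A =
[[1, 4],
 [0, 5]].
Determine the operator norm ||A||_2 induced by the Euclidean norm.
||A||_2 = sqrt((42 + sqrt(1664))/2) ≈ 6.434 (= sqrt(largest eigenvalue of A^T A))

||A||_2 = sigma_max(A) = sqrt(lambda_max(A^T A)). Form the symmetric matrix M = A^T A =
[[1, 4],
 [4, 41]].
Its characteristic polynomial (trace, determinant of M give the coefficients) is
  p(λ) = det(λ I - M) = λ^2 - 42λ + 25.
For λ^2 - 42λ + 25 the discriminant is 1664. It is nonnegative but not a perfect square, so the roots are real and irrational: λ = (42 ± sqrt(1664))/2 ≈ 41.3961, 0.6039.
So the eigenvalues of A^T A are ≈ 0.6039, 41.3961 (all ≥ 0, as they must be for A^T A). The largest is λ_max = (42 + sqrt(1664))/2 ≈ 41.3961, hence ||A||_2 = sqrt(λ_max) = sqrt((42 + sqrt(1664))/2) ≈ 6.434.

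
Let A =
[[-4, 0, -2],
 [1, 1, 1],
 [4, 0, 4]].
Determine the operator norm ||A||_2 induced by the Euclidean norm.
||A||_2 ≈ 7.2628 (= sqrt(largest eigenvalue of A^T A))

||A||_2 = sigma_max(A) = sqrt(lambda_max(A^T A)). Form the symmetric matrix M = A^T A =
[[33, 1, 25],
 [1, 1, 1],
 [25, 1, 21]].
Its characteristic polynomial (trace, sum of principal 2x2 minors, determinant of M give the coefficients) is
  p(λ) = det(λ I - M) = λ^3 - 55λ^2 + 120λ - 64.
No integer candidate from the rational root theorem (±divisors of 64) is a root, so the roots are irrational. The cubic discriminant is Δ = 1548608 > 0, so there are three distinct real roots. p(0) = -64 and p(1) = 2 have opposite signs, so a root lies in (0, 1); Newton's method refines it to λ ≈ 0.8925. p(1) = 2 and p(2) = -36 have opposite signs, so a root lies in (1, 2); Newton's method refines it to λ ≈ 1.3595. p(52) = -1936 and p(53) = 678 have opposite signs, so a root lies in (52, 53); Newton's method refines it to λ ≈ 52.748. Check (Vieta): the three roots sum to 55, matching tr M = 55.
So the eigenvalues of A^T A are ≈ 0.8925, 1.3595, 52.748 (all ≥ 0, as they must be for A^T A). The largest is λ_max ≈ 52.748, hence ||A||_2 = sqrt(λ_max) ≈ 7.2628.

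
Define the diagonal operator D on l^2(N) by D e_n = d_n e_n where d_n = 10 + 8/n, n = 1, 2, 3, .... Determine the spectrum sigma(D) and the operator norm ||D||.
sigma(D) = {10 + 8/n : n ≥ 1} ∪ {10}; ||D|| = 18

A bounded diagonal operator on l^2 with diagonal entries d_n has spectrum equal to the closure of {d_n : n ≥ 1}: every d_n is an eigenvalue (with eigenvector e_n), so {d_n} ⊂ sigma(D); the spectrum is closed, so its closure is too; and for lambda not in the closure, (D - lambda I) has bounded inverse (the diagonal entries 1/(d_n - lambda) are bounded). For our sequence d_n = 10 + 8/n, n = 1, 2, 3, ...:
  - {d_n} = {10 + 8/n : n ≥ 1}; the only limit point is 10
  - closure = {10 + 8/n : n ≥ 1} ∪ {10}
For the norm: a diagonal operator has ||D|| = sup_n |d_n|. Here d_n = 10 + 8/n is positive and decreasing, so sup_n |d_n| = d_1 = 10 + 8 = 18. So ||D|| = 18.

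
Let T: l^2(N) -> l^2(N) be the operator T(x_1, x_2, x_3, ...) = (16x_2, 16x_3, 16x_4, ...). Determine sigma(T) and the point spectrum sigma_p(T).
sigma(T) = closed disk {z in C : |z| ≤ 16}; sigma_p(T) = open disk {z in C : |z| < 16}

Note T = 16·V where V is the unit left shift (V x)_k = x_{k+1}; so sigma(T) = 16·sigma(V) and ||T|| = 16||V||. ||T x||^2 = 256sum_{k≥2} |x_k|^2 ≤ 256||x||^2, with equality on {x : x_1 = 0}, so ||T|| = 16. For any lambda with |lambda| < 16, set r = lambda/16 (|r| < 1); the vector x = (1, r, r^2, ...) is in l^2 and satisfies T x = 16(r, r^2, ...) = lambda x, so lambda is an eigenvalue. On the boundary |lambda| = 16 the geometric series diverges, so no l^2 eigenvector exists, but these lambda lie in the approximate point spectrum. Hence sigma(T) is the closed disk of radius 16 and sigma_p(T) is the open disk.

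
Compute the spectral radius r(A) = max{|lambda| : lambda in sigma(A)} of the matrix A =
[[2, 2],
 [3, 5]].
r(A) = (7 + sqrt(33))/2 ≈ 6.3723

The eigenvalues of A are the roots of its characteristic polynomial. With M = A (coefficients from the trace and determinant):
  p(λ) = det(λ I - M) = λ^2 - 7λ + 4.
For λ^2 - 7λ + 4 the discriminant is 33. It is nonnegative but not a perfect square, so the roots are real and irrational: λ = (7 ± sqrt(33))/2 ≈ 6.3723, 0.6277.
Thus the eigenvalues (to 4 decimals) are 6.3723 (modulus 6.3723); 0.6277 (modulus 0.6277). The spectral radius is the largest modulus: r(A) = (7 + sqrt(33))/2 ≈ 6.3723. (Cross-check: r(A) ≤ ||A||_2 ≈ 6.451; equality holds whenever A is normal, though it can also hold for some non-normal A.)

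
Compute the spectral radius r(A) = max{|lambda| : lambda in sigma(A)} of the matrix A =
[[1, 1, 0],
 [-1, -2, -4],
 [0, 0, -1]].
r(A) = (1 + sqrt(5))/2 ≈ 1.618

The eigenvalues of A are the roots of its characteristic polynomial. With M = A (coefficients from the trace, the sum of principal 2x2 minors, and det A):
  p(λ) = det(λ I - M) = λ^3 + 2λ^2 - 1.
By the rational root theorem any rational root is an integer divisor of 1. Testing λ = -1: p(-1) = -1 + 2 + 0 - 1 = 0, so λ = -1 is a root. Dividing out (λ + 1) leaves p(λ) = (λ + 1)(λ^2 + λ - 1). For λ^2 + λ - 1 the discriminant is 5. It is nonnegative but not a perfect square, so the roots are real and irrational: λ = (-1 ± sqrt(5))/2 ≈ 0.618, -1.618.
Thus the eigenvalues (to 4 decimals) are 0.618 (modulus 0.618); -1.618 (modulus 1.618); -1 (modulus 1). The spectral radius is the largest modulus: r(A) = (1 + sqrt(5))/2 ≈ 1.618. (Cross-check: r(A) ≤ ||A||_2 ≈ 4.7117; equality holds whenever A is normal, though it can also hold for some non-normal A.)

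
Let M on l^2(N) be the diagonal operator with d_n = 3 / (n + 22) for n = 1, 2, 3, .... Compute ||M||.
||M|| = 3/23 (attained at n = 1)

For M diagonal, ||M|| = sup_n |d_n| = sup_n 3/(n + 22). This is positive and strictly decreasing in n, so the supremum is attained at n = 1: d_1 = 3/(1 + 22) = 3/23. Hence ||M|| = 3/23.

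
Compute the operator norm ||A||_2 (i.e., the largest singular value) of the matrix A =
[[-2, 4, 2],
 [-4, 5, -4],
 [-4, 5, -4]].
||A||_2 = sqrt((138 + sqrt(11300))/2) ≈ 11.0522 (= sqrt(largest eigenvalue of A^T A))

||A||_2 = sigma_max(A) = sqrt(lambda_max(A^T A)). Form the symmetric matrix M = A^T A =
[[36, -48, 28],
 [-48, 66, -32],
 [28, -32, 36]].
Its characteristic polynomial (trace, sum of principal 2x2 minors, determinant of M give the coefficients) is
  p(λ) = det(λ I - M) = λ^3 - 138λ^2 + 1936λ.
The constant term is 0, so λ = 0 is a root. Dividing out λ leaves p(λ) = λ(λ^2 - 138λ + 1936). For λ^2 - 138λ + 1936 the discriminant is 11300. It is nonnegative but not a perfect square, so the roots are real and irrational: λ = (138 ± sqrt(11300))/2 ≈ 122.1507, 15.8493.
So the eigenvalues of A^T A are ≈ 0, 15.8493, 122.1507 (all ≥ 0, as they must be for A^T A). The largest is λ_max = (138 + sqrt(11300))/2 ≈ 122.1507, hence ||A||_2 = sqrt(λ_max) = sqrt((138 + sqrt(11300))/2) ≈ 11.0522.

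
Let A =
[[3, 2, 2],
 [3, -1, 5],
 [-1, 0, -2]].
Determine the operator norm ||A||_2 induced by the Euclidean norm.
||A||_2 ≈ 7.0755 (= sqrt(largest eigenvalue of A^T A))

||A||_2 = sigma_max(A) = sqrt(lambda_max(A^T A)). Form the symmetric matrix M = A^T A =
[[19, 3, 23],
 [3, 5, -1],
 [23, -1, 33]].
Its characteristic polynomial (trace, sum of principal 2x2 minors, determinant of M give the coefficients) is
  p(λ) = det(λ I - M) = λ^3 - 57λ^2 + 348λ - 36.
No integer candidate from the rational root theorem (±divisors of 36) is a root, so the roots are irrational. The cubic discriminant is Δ = 211041072 > 0, so there are three distinct real roots. p(0) = -36 and p(1) = 256 have opposite signs, so a root lies in (0, 1); Newton's method refines it to λ ≈ 0.1053. p(6) = 216 and p(7) = -50 have opposite signs, so a root lies in (6, 7); Newton's method refines it to λ ≈ 6.8316. p(50) = -136 and p(51) = 2106 have opposite signs, so a root lies in (50, 51); Newton's method refines it to λ ≈ 50.0631. Check (Vieta): the three roots sum to 57, matching tr M = 57.
So the eigenvalues of A^T A are ≈ 0.1053, 6.8316, 50.0631 (all ≥ 0, as they must be for A^T A). The largest is λ_max ≈ 50.0631, hence ||A||_2 = sqrt(λ_max) ≈ 7.0755.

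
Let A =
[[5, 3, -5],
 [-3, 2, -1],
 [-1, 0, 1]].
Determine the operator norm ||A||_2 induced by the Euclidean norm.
||A||_2 ≈ 7.8162 (= sqrt(largest eigenvalue of A^T A))

||A||_2 = sigma_max(A) = sqrt(lambda_max(A^T A)). Form the symmetric matrix M = A^T A =
[[35, 9, -23],
 [9, 13, -17],
 [-23, -17, 27]].
Its characteristic polynomial (trace, sum of principal 2x2 minors, determinant of M give the coefficients) is
  p(λ) = det(λ I - M) = λ^3 - 75λ^2 + 852λ - 144.
No integer candidate from the rational root theorem (±divisors of 144) is a root, so the roots are irrational. The cubic discriminant is Δ = 1531398096 > 0, so there are three distinct real roots. p(0) = -144 and p(1) = 634 have opposite signs, so a root lies in (0, 1); Newton's method refines it to λ ≈ 0.1716. p(13) = 454 and p(14) = -172 have opposite signs, so a root lies in (13, 14); Newton's method refines it to λ ≈ 13.7359. p(61) = -266 and p(62) = 2708 have opposite signs, so a root lies in (61, 62); Newton's method refines it to λ ≈ 61.0925. Check (Vieta): the three roots sum to 75, matching tr M = 75.
So the eigenvalues of A^T A are ≈ 0.1716, 13.7359, 61.0925 (all ≥ 0, as they must be for A^T A). The largest is λ_max ≈ 61.0925, hence ||A||_2 = sqrt(λ_max) ≈ 7.8162.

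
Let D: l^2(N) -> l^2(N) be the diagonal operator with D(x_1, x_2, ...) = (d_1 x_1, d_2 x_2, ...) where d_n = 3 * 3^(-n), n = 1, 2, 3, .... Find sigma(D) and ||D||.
sigma(D) = {3 * 3^(-n) : n ≥ 1} ∪ {0}; ||D|| = 1

A bounded diagonal operator on l^2 with diagonal entries d_n has spectrum equal to the closure of {d_n : n ≥ 1}: every d_n is an eigenvalue (with eigenvector e_n), so {d_n} ⊂ sigma(D); the spectrum is closed, so its closure is too; and for lambda not in the closure, (D - lambda I) has bounded inverse (the diagonal entries 1/(d_n - lambda) are bounded). For our sequence d_n = 3 * 3^(-n), n = 1, 2, 3, ...:
  - {d_n} = {3 * 3^(-n) : n ≥ 1}; the only limit point is 0
  - closure = {3 * 3^(-n) : n ≥ 1} ∪ {0}
For the norm: a diagonal operator has ||D|| = sup_n |d_n|. Here d_n = 3 * 3^(-n) is positive and decreasing, so sup_n |d_n| = d_1 = 3/3 = 1. So ||D|| = 1.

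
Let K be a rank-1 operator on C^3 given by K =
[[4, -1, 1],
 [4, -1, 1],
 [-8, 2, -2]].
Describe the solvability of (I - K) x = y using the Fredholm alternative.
(I - K) is singular (det(I - K) = 0, i.e. 1 ∈ sigma(K)). (I - K) x = y is solvable iff y ⊥ ker((I - K)^*) = span{(4, -1, 1)}, i.e. iff 4y_1 - y_2 + y_3 = 0. When solvable, the solutions are x = y + c·(1, 1, -2), c arbitrary (ker(I - K) = span{(1, 1, -2)}, dimension 1).

K has rank 1, so it is an outer product K = u v^T: every row of K is a multiple of one row vector. Reading off the entries, u = (1, 1, -2) and v = (4, -1, 1) (row i of K equals u_i·v^T). A rank-one matrix u v^T satisfies K u = u (v·u) and kills the (2)-dimensional subspace v^⊥, so its characteristic polynomial is lambda^2 (lambda - v·u) with v·u = tr K = 1. Hence the eigenvalues of I - K are 1 (multiplicity 2) and 1 - (1) = 0, so det(I - K) = 0. (Direct check: I - K =
[[-3, 1, -1],
 [-4, 2, -1],
 [8, -2, 3]]
has determinant 0.) So 1 is an eigenvalue of K and (I - K) is not invertible. The finite-dimensional Fredholm alternative says: either (I - K) is invertible, or ker(I - K) ≠ {0} and then range(I - K) = ker((I - K)^*)^⊥, with dim ker(I - K) = dim ker((I - K)^*). We are in the second case, so we need both kernels. Kernel of I - K: (I - K) u = u - u (v·u) = u - u = 0, so ker(I - K) = span{u} = span{(1, 1, -2)} (it is exactly 1-dimensional because rank(I - K) = 2). Kernel of the adjoint: K is real, so (I - K)^* = I - K^T = I - v u^T, and (I - v u^T) v = v - v (u·v) = 0; hence ker((I - K)^*) = span{v} = span{(4, -1, 1)}. Therefore (I - K) x = y is solvable iff <y, v> = 0, i.e. iff 4y_1 - y_2 + y_3 = 0. When this holds, K y = u (v·y) = 0, so (I - K) y = y and x = y is a particular solution; the full solution set is the line x = y + c·u = y + c·(1, 1, -2), c ∈ C.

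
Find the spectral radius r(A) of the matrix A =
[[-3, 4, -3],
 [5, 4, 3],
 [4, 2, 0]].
r(A) ≈ 6.7243

The eigenvalues of A are the roots of its characteristic polynomial. With M = A (coefficients from the trace, the sum of principal 2x2 minors, and det A):
  p(λ) = det(λ I - M) = λ^3 - λ^2 - 26λ - 84.
No integer candidate from the rational root theorem (±divisors of 84) is a root, so the roots are irrational. The cubic discriminant is Δ = -159180 < 0, so there is one real root and a complex-conjugate pair. p(6) = -60 and p(7) = 28 have opposite signs, so a root lies in (6, 7); Newton's method refines it to λ ≈ 6.7243. Dividing out (λ - (6.7243)) leaves approximately λ^2 + 5.7243λ + 12.492. For λ^2 + 5.7243λ + 12.492 the discriminant is -17.2003. It is negative, so the remaining roots are the complex-conjugate pair λ ≈ -2.8622 ± 2.0737i. Their product equals the constant term, so |λ|^2 ≈ 12.492 and |λ| ≈ 3.5344.
Thus the eigenvalues (to 4 decimals) are 6.7243 (modulus 6.7243); -2.8622 ± 2.0737i (modulus 3.5344). The spectral radius is the largest modulus: r(A) ≈ 6.7243. (Cross-check: r(A) ≤ ||A||_2 ≈ 8.3088; equality holds whenever A is normal, though it can also hold for some non-normal A.)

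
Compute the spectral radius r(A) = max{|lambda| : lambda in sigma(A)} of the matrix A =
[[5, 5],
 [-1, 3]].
r(A) = sqrt(20) ≈ 4.4721

The eigenvalues of A are the roots of its characteristic polynomial. With M = A (coefficients from the trace and determinant):
  p(λ) = det(λ I - M) = λ^2 - 8λ + 20.
For λ^2 - 8λ + 20 the discriminant is -16. It is negative, so the roots are the complex-conjugate pair λ = 4 ± (sqrt(16)/2) i ≈ 4 ± 2i. For a conjugate pair the product of the roots equals the constant term, so |λ|^2 = 20 and |λ| = sqrt(20) ≈ 4.4721.
Thus the eigenvalues (to 4 decimals) are 4 ± 2i (modulus 4.4721). The spectral radius is the largest modulus: r(A) = sqrt(20) ≈ 4.4721. (Cross-check: r(A) ≤ ||A||_2 ≈ 7.2361; equality holds whenever A is normal, though it can also hold for some non-normal A.)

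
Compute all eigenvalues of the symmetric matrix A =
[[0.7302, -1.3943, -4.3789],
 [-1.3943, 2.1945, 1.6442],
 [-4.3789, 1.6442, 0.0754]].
sigma(A) ≈ {-4, 1, 6}

A is real symmetric, so its spectrum consists of real eigenvalues. Expanding the characteristic polynomial of the displayed matrix gives
  det(λ I - A) = p(λ) = λ^3 + (-3)λ^2 + (-22)λ + (24.0015).
Solving p(λ) = 0 yields eigenvalues ≈ -4, 1, 6. (A is shown rounded to 4 decimals, so these recover the underlying integer eigenvalues to within that precision.)
Verification: the trace of A = 3 equals the sum of eigenvalues 3, and det(A) ≈ -24.0015 matches the eigenvalue product -24.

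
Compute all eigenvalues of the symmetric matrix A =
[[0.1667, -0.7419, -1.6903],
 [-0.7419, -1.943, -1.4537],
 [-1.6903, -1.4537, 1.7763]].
sigma(A) ≈ {-3, 0, 3}

A is real symmetric, so its spectrum consists of real eigenvalues. Expanding the characteristic polynomial of the displayed matrix gives
  det(λ I - A) = p(λ) = λ^3 + (0)λ^2 + (-9)λ + (0).
Solving p(λ) = 0 yields eigenvalues ≈ -3, 0, 3. (A is shown rounded to 4 decimals, so these recover the underlying integer eigenvalues to within that precision.)
Verification: the trace of A = 0 equals the sum of eigenvalues 0, and det(A) ≈ 0.0001 matches the eigenvalue product 0.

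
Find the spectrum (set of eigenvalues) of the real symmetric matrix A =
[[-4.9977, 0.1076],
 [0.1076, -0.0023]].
sigma(A) ≈ {-5, 0}

A is real symmetric, so its spectrum consists of real eigenvalues. Expanding the characteristic polynomial of the displayed matrix gives
  det(λ I - A) = p(λ) = λ^2 + (5)λ + (0).
Solving p(λ) = 0 yields eigenvalues ≈ -5, 0. (A is shown rounded to 4 decimals, so these recover the underlying integer eigenvalues to within that precision.)
Verification: the trace of A = -5 equals the sum of eigenvalues -5, and det(A) ≈ -0.0001 matches the eigenvalue product 0.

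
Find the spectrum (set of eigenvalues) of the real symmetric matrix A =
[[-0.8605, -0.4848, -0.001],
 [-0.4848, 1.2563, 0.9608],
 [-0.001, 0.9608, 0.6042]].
sigma(A) ≈ {-1, 0, 2}

A is real symmetric, so its spectrum consists of real eigenvalues. Expanding the characteristic polynomial of the displayed matrix gives
  det(λ I - A) = p(λ) = λ^3 + (-1)λ^2 + (-2)λ + (0).
Solving p(λ) = 0 yields eigenvalues ≈ -1, 0, 2. (A is shown rounded to 4 decimals, so these recover the underlying integer eigenvalues to within that precision.)
Verification: the trace of A = 1 equals the sum of eigenvalues 1, and det(A) ≈ 0.0001 matches the eigenvalue product 0.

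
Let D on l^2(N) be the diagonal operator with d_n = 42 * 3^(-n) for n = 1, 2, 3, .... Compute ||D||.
||D|| = 14 (attained at n = 1)

For D diagonal, ||D|| = sup_n |d_n|. The sequence d_n = 42 * 3^(-n) is positive and strictly decreasing (ratio 3^(-1) < 1), so the supremum is d_1 = 42/3 = 14. Hence ||D|| = 14.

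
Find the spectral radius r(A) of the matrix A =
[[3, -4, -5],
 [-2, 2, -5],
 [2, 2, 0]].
r(A) ≈ 5.422

The eigenvalues of A are the roots of its characteristic polynomial. With M = A (coefficients from the trace, the sum of principal 2x2 minors, and det A):
  p(λ) = det(λ I - M) = λ^3 - 5λ^2 + 18λ - 110.
No integer candidate from the rational root theorem (±divisors of 110) is a root, so the roots are irrational. The cubic discriminant is Δ = -218728 < 0, so there is one real root and a complex-conjugate pair. p(5) = -20 and p(6) = 34 have opposite signs, so a root lies in (5, 6); Newton's method refines it to λ ≈ 5.422. Dividing out (λ - (5.422)) leaves approximately λ^2 + 0.422λ + 20.2879. For λ^2 + 0.422λ + 20.2879 the discriminant is -80.9734. It is negative, so the remaining roots are the complex-conjugate pair λ ≈ -0.211 ± 4.4993i. Their product equals the constant term, so |λ|^2 ≈ 20.2879 and |λ| ≈ 4.5042.
Thus the eigenvalues (to 4 decimals) are 5.422 (modulus 5.422); -0.211 ± 4.4993i (modulus 4.5042). The spectral radius is the largest modulus: r(A) ≈ 5.422. (Cross-check: r(A) ≤ ||A||_2 ≈ 7.4478; equality holds whenever A is normal, though it can also hold for some non-normal A.)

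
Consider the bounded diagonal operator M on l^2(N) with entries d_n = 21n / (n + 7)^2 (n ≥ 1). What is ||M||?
||M|| = 3/4 (attained at n = 7)

For M diagonal, ||M|| = sup_n |d_n|. Treat f(x) = 21x / (x + 7)^2 for real x > 0. By the quotient rule, f'(x) = 21(7 - x)/(x + 7)^3, which is positive for x < 7 and negative for x > 7. So f has a unique maximum at x = 7, and since 7 is a positive integer, the supremum over n ≥ 1 is attained at n = 7: d_7 = 21·7/(7 + 7)^2 = 21·7/196 = 3/4. Hence ||M|| = 3/4.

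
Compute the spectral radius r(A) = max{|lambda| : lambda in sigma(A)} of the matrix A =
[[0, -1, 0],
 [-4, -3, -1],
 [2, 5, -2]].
r(A) ≈ 3.4504

The eigenvalues of A are the roots of its characteristic polynomial. With M = A (coefficients from the trace, the sum of principal 2x2 minors, and det A):
  p(λ) = det(λ I - M) = λ^3 + 5λ^2 + 7λ - 10.
No integer candidate from the rational root theorem (±divisors of 10) is a root, so the roots are irrational. The cubic discriminant is Δ = -4147 < 0, so there is one real root and a complex-conjugate pair. p(0) = -10 and p(1) = 3 have opposite signs, so a root lies in (0, 1); Newton's method refines it to λ ≈ 0.84. Dividing out (λ - (0.84)) leaves approximately λ^2 + 5.84λ + 11.9053. For λ^2 + 5.84λ + 11.9053 the discriminant is -13.5162. It is negative, so the remaining roots are the complex-conjugate pair λ ≈ -2.92 ± 1.8382i. Their product equals the constant term, so |λ|^2 ≈ 11.9053 and |λ| ≈ 3.4504.
Thus the eigenvalues (to 4 decimals) are 0.84 (modulus 0.84); -2.92 ± 1.8382i (modulus 3.4504). The spectral radius is the largest modulus: r(A) ≈ 3.4504. (Cross-check: r(A) ≤ ||A||_2 ≈ 7.1726; equality holds whenever A is normal, though it can also hold for some non-normal A.)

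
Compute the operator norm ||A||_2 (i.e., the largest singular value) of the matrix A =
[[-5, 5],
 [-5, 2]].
||A||_2 = sqrt((79 + sqrt(5341))/2) ≈ 8.7202 (= sqrt(largest eigenvalue of A^T A))

||A||_2 = sigma_max(A) = sqrt(lambda_max(A^T A)). Form the symmetric matrix M = A^T A =
[[50, -35],
 [-35, 29]].
Its characteristic polynomial (trace, determinant of M give the coefficients) is
  p(λ) = det(λ I - M) = λ^2 - 79λ + 225.
For λ^2 - 79λ + 225 the discriminant is 5341. It is nonnegative but not a perfect square, so the roots are real and irrational: λ = (79 ± sqrt(5341))/2 ≈ 76.0411, 2.9589.
So the eigenvalues of A^T A are ≈ 2.9589, 76.0411 (all ≥ 0, as they must be for A^T A). The largest is λ_max = (79 + sqrt(5341))/2 ≈ 76.0411, hence ||A||_2 = sqrt(λ_max) = sqrt((79 + sqrt(5341))/2) ≈ 8.7202.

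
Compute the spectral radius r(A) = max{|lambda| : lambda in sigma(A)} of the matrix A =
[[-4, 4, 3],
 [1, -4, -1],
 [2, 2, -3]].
r(A) = (10 + sqrt(12))/2 ≈ 6.7321

The eigenvalues of A are the roots of its characteristic polynomial. With M = A (coefficients from the trace, the sum of principal 2x2 minors, and det A):
  p(λ) = det(λ I - M) = λ^3 + 11λ^2 + 32λ + 22.
By the rational root theorem any rational root is an integer divisor of 22. Testing λ = -1: p(-1) = -1 + 11 - 32 + 22 = 0, so λ = -1 is a root. Dividing out (λ + 1) leaves p(λ) = (λ + 1)(λ^2 + 10λ + 22). For λ^2 + 10λ + 22 the discriminant is 12. It is nonnegative but not a perfect square, so the roots are real and irrational: λ = (-10 ± sqrt(12))/2 ≈ -3.2679, -6.7321.
Thus the eigenvalues (to 4 decimals) are -3.2679 (modulus 3.2679); -6.7321 (modulus 6.7321); -1 (modulus 1). The spectral radius is the largest modulus: r(A) = (10 + sqrt(12))/2 ≈ 6.7321. (Cross-check: r(A) ≤ ||A||_2 ≈ 7.4955; equality holds whenever A is normal, though it can also hold for some non-normal A.)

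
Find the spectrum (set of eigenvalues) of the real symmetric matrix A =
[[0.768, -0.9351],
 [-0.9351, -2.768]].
sigma(A) ≈ {-3, 1}

A is real symmetric, so its spectrum consists of real eigenvalues. Expanding the characteristic polynomial of the displayed matrix gives
  det(λ I - A) = p(λ) = λ^2 + (2)λ + (-3).
Solving p(λ) = 0 yields eigenvalues ≈ -3, 1. (A is shown rounded to 4 decimals, so these recover the underlying integer eigenvalues to within that precision.)
Verification: the trace of A = -2 equals the sum of eigenvalues -2, and det(A) ≈ -3.0002 matches the eigenvalue product -3.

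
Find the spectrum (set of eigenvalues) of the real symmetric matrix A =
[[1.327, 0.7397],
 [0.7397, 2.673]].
sigma(A) ≈ {1, 3}

A is real symmetric, so its spectrum consists of real eigenvalues. Expanding the characteristic polynomial of the displayed matrix gives
  det(λ I - A) = p(λ) = λ^2 + (-4)λ + (3).
Solving p(λ) = 0 yields eigenvalues ≈ 1, 3. (A is shown rounded to 4 decimals, so these recover the underlying integer eigenvalues to within that precision.)
Verification: the trace of A = 4 equals the sum of eigenvalues 4, and det(A) ≈ 2.9999 matches the eigenvalue product 3.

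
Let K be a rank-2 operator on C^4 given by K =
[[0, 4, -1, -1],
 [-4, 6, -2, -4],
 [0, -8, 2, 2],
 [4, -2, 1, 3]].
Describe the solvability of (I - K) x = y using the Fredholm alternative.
(I - K) is invertible (det(I - K) = 20 ≠ 0), so for every y in C^4 the equation (I - K) x = y has a unique solution.

K has rank 2 and factors as K = U V^T = u1 v1^T + u2 v2^T with u1 = (-1, -2, 2, 1), v1 = (2, -3, 1, 2), u2 = (1, 0, -2, 1), v2 = (2, 1, 0, 1) (multiplying out reproduces the displayed K). The nonzero eigenvalues of U V^T coincide with those of the 2 x 2 matrix G = V^T U = [[v1·u1, v1·u2], [v2·u1, v2·u2]] = [[8, 2], [-3, 3]], and by the Sylvester determinant identity det(I_4 - U V^T) = det(I_2 - V^T U) = det([[-7, -2], [3, -2]]) = (-7)(-2) - (-2)(3) = 20. (Direct check: I - K =
[[1, -4, 1, 1],
 [4, -5, 2, 4],
 [0, 8, -1, -2],
 [-4, 2, -1, -2]]
has determinant 20.) The finite-dimensional Fredholm alternative says: either (I - K) is invertible, or ker(I - K) ≠ {0} and then range(I - K) = ker((I - K)^*)^⊥, with dim ker(I - K) = dim ker((I - K)^*). Since det(I - K) ≠ 0, 1 is not an eigenvalue of K and ker(I - K) = {0}, so we are in the first case: for every y there is a unique x = (I - K)^(-1) y. (Explicitly, by the Woodbury identity, (I - U V^T)^(-1) = I + U (I_2 - G)^(-1) V^T.)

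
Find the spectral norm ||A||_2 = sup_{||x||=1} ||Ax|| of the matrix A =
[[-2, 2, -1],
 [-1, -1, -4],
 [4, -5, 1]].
||A||_2 ≈ 7.1586 (= sqrt(largest eigenvalue of A^T A))

||A||_2 = sigma_max(A) = sqrt(lambda_max(A^T A)). Form the symmetric matrix M = A^T A =
[[21, -23, 10],
 [-23, 30, -3],
 [10, -3, 18]].
Its characteristic polynomial (trace, sum of principal 2x2 minors, determinant of M give the coefficients) is
  p(λ) = det(λ I - M) = λ^3 - 69λ^2 + 910λ - 9.
No integer candidate from the rational root theorem (±divisors of 9) is a root, so the roots are irrational. The cubic discriminant is Δ = 926643569 > 0, so there are three distinct real roots. p(0) = -9 and p(1) = 833 have opposite signs, so a root lies in (0, 1); Newton's method refines it to λ ≈ 0.0099. p(17) = 433 and p(18) = -153 have opposite signs, so a root lies in (17, 18); Newton's method refines it to λ ≈ 17.7442. p(51) = -417 and p(52) = 1343 have opposite signs, so a root lies in (51, 52); Newton's method refines it to λ ≈ 51.2459. Check (Vieta): the three roots sum to 69, matching tr M = 69.
So the eigenvalues of A^T A are ≈ 0.0099, 17.7442, 51.2459 (all ≥ 0, as they must be for A^T A). The largest is λ_max ≈ 51.2459, hence ||A||_2 = sqrt(λ_max) ≈ 7.1586.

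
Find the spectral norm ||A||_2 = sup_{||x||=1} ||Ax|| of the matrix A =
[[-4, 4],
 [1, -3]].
||A||_2 = sqrt((42 + sqrt(1508))/2) ≈ 6.3574 (= sqrt(largest eigenvalue of A^T A))

||A||_2 = sigma_max(A) = sqrt(lambda_max(A^T A)). Form the symmetric matrix M = A^T A =
[[17, -19],
 [-19, 25]].
Its characteristic polynomial (trace, determinant of M give the coefficients) is
  p(λ) = det(λ I - M) = λ^2 - 42λ + 64.
For λ^2 - 42λ + 64 the discriminant is 1508. It is nonnegative but not a perfect square, so the roots are real and irrational: λ = (42 ± sqrt(1508))/2 ≈ 40.4165, 1.5835.
So the eigenvalues of A^T A are ≈ 1.5835, 40.4165 (all ≥ 0, as they must be for A^T A). The largest is λ_max = (42 + sqrt(1508))/2 ≈ 40.4165, hence ||A||_2 = sqrt(λ_max) = sqrt((42 + sqrt(1508))/2) ≈ 6.3574.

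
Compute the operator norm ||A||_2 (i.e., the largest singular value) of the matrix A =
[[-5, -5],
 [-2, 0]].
||A||_2 = sqrt((54 + sqrt(2516))/2) ≈ 7.2166 (= sqrt(largest eigenvalue of A^T A))

||A||_2 = sigma_max(A) = sqrt(lambda_max(A^T A)). Form the symmetric matrix M = A^T A =
[[29, 25],
 [25, 25]].
Its characteristic polynomial (trace, determinant of M give the coefficients) is
  p(λ) = det(λ I - M) = λ^2 - 54λ + 100.
For λ^2 - 54λ + 100 the discriminant is 2516. It is nonnegative but not a perfect square, so the roots are real and irrational: λ = (54 ± sqrt(2516))/2 ≈ 52.0799, 1.9201.
So the eigenvalues of A^T A are ≈ 1.9201, 52.0799 (all ≥ 0, as they must be for A^T A). The largest is λ_max = (54 + sqrt(2516))/2 ≈ 52.0799, hence ||A||_2 = sqrt(λ_max) = sqrt((54 + sqrt(2516))/2) ≈ 7.2166.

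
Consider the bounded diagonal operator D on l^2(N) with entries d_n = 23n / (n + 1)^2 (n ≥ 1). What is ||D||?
||D|| = 23/4 (attained at n = 1)

For D diagonal, ||D|| = sup_n |d_n|. Treat f(x) = 23x / (x + 1)^2 for real x > 0. By the quotient rule, f'(x) = 23(1 - x)/(x + 1)^3, which is positive for x < 1 and negative for x > 1. So f has a unique maximum at x = 1, and since 1 is a positive integer, the supremum over n ≥ 1 is attained at n = 1: d_1 = 23·1/(1 + 1)^2 = 23·1/4 = 23/4. Hence ||D|| = 23/4.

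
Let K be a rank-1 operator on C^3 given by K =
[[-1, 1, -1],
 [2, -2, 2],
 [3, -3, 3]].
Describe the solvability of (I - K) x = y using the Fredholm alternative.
(I - K) is invertible (det(I - K) = 1 ≠ 0), so for every y in C^3 the equation (I - K) x = y has a unique solution.

K has rank 1, so it is an outer product K = u v^T: every row of K is a multiple of one row vector. Reading off the entries, u = (1, -2, -3) and v = (-1, 1, -1) (row i of K equals u_i·v^T). A rank-one matrix u v^T satisfies K u = u (v·u) and kills the (2)-dimensional subspace v^⊥, so its characteristic polynomial is lambda^2 (lambda - v·u) with v·u = tr K = 0. Hence the eigenvalues of I - K are 1 (multiplicity 2) and 1 - (0) = 1, so det(I - K) = 1. (Direct check: I - K =
[[2, -1, 1],
 [-2, 3, -2],
 [-3, 3, -2]]
has determinant 1.) The finite-dimensional Fredholm alternative says: either (I - K) is invertible, or ker(I - K) ≠ {0} and then range(I - K) = ker((I - K)^*)^⊥, with dim ker(I - K) = dim ker((I - K)^*). Since det(I - K) ≠ 0, 1 is not an eigenvalue of K and ker(I - K) = {0}, so we are in the first case: for every y there is a unique x = (I - K)^(-1) y. Explicitly, by the Sherman–Morrison formula, (I - u v^T)^(-1) = I + u v^T/(1 - v·u), i.e. (I - K)^(-1) = I + K.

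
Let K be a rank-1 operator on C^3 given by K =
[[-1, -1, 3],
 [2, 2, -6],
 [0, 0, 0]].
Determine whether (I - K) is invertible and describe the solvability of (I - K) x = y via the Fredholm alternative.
(I - K) is singular (det(I - K) = 0, i.e. 1 ∈ sigma(K)). (I - K) x = y is solvable iff y ⊥ ker((I - K)^*) = span{(-1, -1, 3)}, i.e. iff -y_1 - y_2 + 3y_3 = 0. When solvable, the solutions are x = y + c·(1, -2, 0), c arbitrary (ker(I - K) = span{(1, -2, 0)}, dimension 1).

K has rank 1, so it is an outer product K = u v^T: every row of K is a multiple of one row vector. Reading off the entries, u = (1, -2, 0) and v = (-1, -1, 3) (row i of K equals u_i·v^T). A rank-one matrix u v^T satisfies K u = u (v·u) and kills the (2)-dimensional subspace v^⊥, so its characteristic polynomial is lambda^2 (lambda - v·u) with v·u = tr K = 1. Hence the eigenvalues of I - K are 1 (multiplicity 2) and 1 - (1) = 0, so det(I - K) = 0. (Direct check: I - K =
[[2, 1, -3],
 [-2, -1, 6],
 [0, 0, 1]]
has determinant 0.) So 1 is an eigenvalue of K and (I - K) is not invertible. The finite-dimensional Fredholm alternative says: either (I - K) is invertible, or ker(I - K) ≠ {0} and then range(I - K) = ker((I - K)^*)^⊥, with dim ker(I - K) = dim ker((I - K)^*). We are in the second case, so we need both kernels. Kernel of I - K: (I - K) u = u - u (v·u) = u - u = 0, so ker(I - K) = span{u} = span{(1, -2, 0)} (it is exactly 1-dimensional because rank(I - K) = 2). Kernel of the adjoint: K is real, so (I - K)^* = I - K^T = I - v u^T, and (I - v u^T) v = v - v (u·v) = 0; hence ker((I - K)^*) = span{v} = span{(-1, -1, 3)}. Therefore (I - K) x = y is solvable iff <y, v> = 0, i.e. iff -y_1 - y_2 + 3y_3 = 0. When this holds, K y = u (v·y) = 0, so (I - K) y = y and x = y is a particular solution; the full solution set is the line x = y + c·u = y + c·(1, -2, 0), c ∈ C.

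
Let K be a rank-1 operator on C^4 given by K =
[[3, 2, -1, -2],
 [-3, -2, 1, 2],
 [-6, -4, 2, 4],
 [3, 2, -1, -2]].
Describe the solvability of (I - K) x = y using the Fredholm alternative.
(I - K) is singular (det(I - K) = 0, i.e. 1 ∈ sigma(K)). (I - K) x = y is solvable iff y ⊥ ker((I - K)^*) = span{(3, 2, -1, -2)}, i.e. iff 3y_1 + 2y_2 - y_3 - 2y_4 = 0. When solvable, the solutions are x = y + c·(1, -1, -2, 1), c arbitrary (ker(I - K) = span{(1, -1, -2, 1)}, dimension 1).

K has rank 1, so it is an outer product K = u v^T: every row of K is a multiple of one row vector. Reading off the entries, u = (1, -1, -2, 1) and v = (3, 2, -1, -2) (row i of K equals u_i·v^T). A rank-one matrix u v^T satisfies K u = u (v·u) and kills the (3)-dimensional subspace v^⊥, so its characteristic polynomial is lambda^3 (lambda - v·u) with v·u = tr K = 1. Hence the eigenvalues of I - K are 1 (multiplicity 3) and 1 - (1) = 0, so det(I - K) = 0. (Direct check: I - K =
[[-2, -2, 1, 2],
 [3, 3, -1, -2],
 [6, 4, -1, -4],
 [-3, -2, 1, 3]]
has determinant 0.) So 1 is an eigenvalue of K and (I - K) is not invertible. The finite-dimensional Fredholm alternative says: either (I - K) is invertible, or ker(I - K) ≠ {0} and then range(I - K) = ker((I - K)^*)^⊥, with dim ker(I - K) = dim ker((I - K)^*). We are in the second case, so we need both kernels. Kernel of I - K: (I - K) u = u - u (v·u) = u - u = 0, so ker(I - K) = span{u} = span{(1, -1, -2, 1)} (it is exactly 1-dimensional because rank(I - K) = 3). Kernel of the adjoint: K is real, so (I - K)^* = I - K^T = I - v u^T, and (I - v u^T) v = v - v (u·v) = 0; hence ker((I - K)^*) = span{v} = span{(3, 2, -1, -2)}. Therefore (I - K) x = y is solvable iff <y, v> = 0, i.e. iff 3y_1 + 2y_2 - y_3 - 2y_4 = 0. When this holds, K y = u (v·y) = 0, so (I - K) y = y and x = y is a particular solution; the full solution set is the line x = y + c·u = y + c·(1, -1, -2, 1), c ∈ C.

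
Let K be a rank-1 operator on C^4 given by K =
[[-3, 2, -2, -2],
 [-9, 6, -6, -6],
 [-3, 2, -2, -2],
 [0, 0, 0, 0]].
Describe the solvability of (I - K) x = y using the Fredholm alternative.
(I - K) is singular (det(I - K) = 0, i.e. 1 ∈ sigma(K)). (I - K) x = y is solvable iff y ⊥ ker((I - K)^*) = span{(-3, 2, -2, -2)}, i.e. iff -3y_1 + 2y_2 - 2y_3 - 2y_4 = 0. When solvable, the solutions are x = y + c·(1, 3, 1, 0), c arbitrary (ker(I - K) = span{(1, 3, 1, 0)}, dimension 1).

K has rank 1, so it is an outer product K = u v^T: every row of K is a multiple of one row vector. Reading off the entries, u = (1, 3, 1, 0) and v = (-3, 2, -2, -2) (row i of K equals u_i·v^T). A rank-one matrix u v^T satisfies K u = u (v·u) and kills the (3)-dimensional subspace v^⊥, so its characteristic polynomial is lambda^3 (lambda - v·u) with v·u = tr K = 1. Hence the eigenvalues of I - K are 1 (multiplicity 3) and 1 - (1) = 0, so det(I - K) = 0. (Direct check: I - K =
[[4, -2, 2, 2],
 [9, -5, 6, 6],
 [3, -2, 3, 2],
 [0, 0, 0, 1]]
has determinant 0.) So 1 is an eigenvalue of K and (I - K) is not invertible. The finite-dimensional Fredholm alternative says: either (I - K) is invertible, or ker(I - K) ≠ {0} and then range(I - K) = ker((I - K)^*)^⊥, with dim ker(I - K) = dim ker((I - K)^*). We are in the second case, so we need both kernels. Kernel of I - K: (I - K) u = u - u (v·u) = u - u = 0, so ker(I - K) = span{u} = span{(1, 3, 1, 0)} (it is exactly 1-dimensional because rank(I - K) = 3). Kernel of the adjoint: K is real, so (I - K)^* = I - K^T = I - v u^T, and (I - v u^T) v = v - v (u·v) = 0; hence ker((I - K)^*) = span{v} = span{(-3, 2, -2, -2)}. Therefore (I - K) x = y is solvable iff <y, v> = 0, i.e. iff -3y_1 + 2y_2 - 2y_3 - 2y_4 = 0. When this holds, K y = u (v·y) = 0, so (I - K) y = y and x = y is a particular solution; the full solution set is the line x = y + c·u = y + c·(1, 3, 1, 0), c ∈ C.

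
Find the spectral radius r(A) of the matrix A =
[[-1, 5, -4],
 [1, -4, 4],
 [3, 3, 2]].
r(A) ≈ 4.8445

The eigenvalues of A are the roots of its characteristic polynomial. With M = A (coefficients from the trace, the sum of principal 2x2 minors, and det A):
  p(λ) = det(λ I - M) = λ^3 + 3λ^2 - 11λ - 10.
No integer candidate from the rational root theorem (±divisors of 10) is a root, so the roots are irrational. The cubic discriminant is Δ = 10733 > 0, so there are three distinct real roots. p(-5) = -5 and p(-4) = 18 have opposite signs, so a root lies in (-5, -4); Newton's method refines it to λ ≈ -4.8445. p(-1) = 3 and p(0) = -10 have opposite signs, so a root lies in (-1, 0); Newton's method refines it to λ ≈ -0.785. p(2) = -12 and p(3) = 11 have opposite signs, so a root lies in (2, 3); Newton's method refines it to λ ≈ 2.6295. Check (Vieta): the three roots sum to -3, matching tr M = -3.
Thus the eigenvalues (to 4 decimals) are -4.8445 (modulus 4.8445); -0.785 (modulus 0.785); 2.6295 (modulus 2.6295). The spectral radius is the largest modulus: r(A) ≈ 4.8445. (Cross-check: r(A) ≤ ||A||_2 ≈ 8.6617; equality holds whenever A is normal, though it can also hold for some non-normal A.)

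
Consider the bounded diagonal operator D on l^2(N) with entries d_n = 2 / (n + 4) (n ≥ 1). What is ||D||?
||D|| = 2/5 (attained at n = 1)

For D diagonal, ||D|| = sup_n |d_n| = sup_n 2/(n + 4). This is positive and strictly decreasing in n, so the supremum is attained at n = 1: d_1 = 2/(1 + 4) = 2/5. Hence ||D|| = 2/5.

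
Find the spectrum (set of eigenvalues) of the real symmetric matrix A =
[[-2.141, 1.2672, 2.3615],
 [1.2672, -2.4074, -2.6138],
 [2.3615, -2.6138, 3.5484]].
sigma(A) ≈ {-5, -1, 5}

A is real symmetric, so its spectrum consists of real eigenvalues. Expanding the characteristic polynomial of the displayed matrix gives
  det(λ I - A) = p(λ) = λ^3 + (1)λ^2 + (-25)λ + (-25).
Solving p(λ) = 0 yields eigenvalues ≈ -5, -1, 5. (A is shown rounded to 4 decimals, so these recover the underlying integer eigenvalues to within that precision.)
Verification: the trace of A = -1 equals the sum of eigenvalues -1, and det(A) ≈ 25.0003 matches the eigenvalue product 25.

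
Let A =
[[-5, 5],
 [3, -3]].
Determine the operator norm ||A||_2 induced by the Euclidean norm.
||A||_2 = sqrt(68) ≈ 8.2462 (= sqrt(largest eigenvalue of A^T A))

||A||_2 = sigma_max(A) = sqrt(lambda_max(A^T A)). Form the symmetric matrix M = A^T A =
[[34, -34],
 [-34, 34]].
Its characteristic polynomial (trace, determinant of M give the coefficients) is
  p(λ) = det(λ I - M) = λ^2 - 68λ.
For λ^2 - 68λ the discriminant is 4624. It is a perfect square (68^2), so the roots are rational: λ = (68 ± 68)/2 = 68, 0.
So the eigenvalues of A^T A are ≈ 0, 68 (all ≥ 0, as they must be for A^T A). The largest is λ_max = 68, hence ||A||_2 = sqrt(λ_max) = sqrt(68) ≈ 8.2462.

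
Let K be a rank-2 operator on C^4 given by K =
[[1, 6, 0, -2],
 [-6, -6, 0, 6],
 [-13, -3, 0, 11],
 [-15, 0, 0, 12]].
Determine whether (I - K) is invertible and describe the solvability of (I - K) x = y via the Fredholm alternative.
(I - K) is invertible (det(I - K) = -66 ≠ 0), so for every y in C^4 the equation (I - K) x = y has a unique solution.

K has rank 2 and factors as K = U V^T = u1 v1^T + u2 v2^T with u1 = (-1, 0, -2, -3), v1 = (2, -3, 0, -1), u2 = (-1, 2, 3, 3), v2 = (-3, -3, 0, 3) (multiplying out reproduces the displayed K). The nonzero eigenvalues of U V^T coincide with those of the 2 x 2 matrix G = V^T U = [[v1·u1, v1·u2], [v2·u1, v2·u2]] = [[1, -11], [-6, 6]], and by the Sylvester determinant identity det(I_4 - U V^T) = det(I_2 - V^T U) = det([[0, 11], [6, -5]]) = (0)(-5) - (11)(6) = -66. (Direct check: I - K =
[[0, -6, 0, 2],
 [6, 7, 0, -6],
 [13, 3, 1, -11],
 [15, 0, 0, -11]]
has determinant -66.) The finite-dimensional Fredholm alternative says: either (I - K) is invertible, or ker(I - K) ≠ {0} and then range(I - K) = ker((I - K)^*)^⊥, with dim ker(I - K) = dim ker((I - K)^*). Since det(I - K) ≠ 0, 1 is not an eigenvalue of K and ker(I - K) = {0}, so we are in the first case: for every y there is a unique x = (I - K)^(-1) y. (Explicitly, by the Woodbury identity, (I - U V^T)^(-1) = I + U (I_2 - G)^(-1) V^T.)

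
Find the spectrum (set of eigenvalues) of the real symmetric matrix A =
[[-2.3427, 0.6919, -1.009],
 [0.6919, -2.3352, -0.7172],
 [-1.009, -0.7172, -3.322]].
sigma(A) ≈ {-4, -3, -1}

A is real symmetric, so its spectrum consists of real eigenvalues. Expanding the characteristic polynomial of the displayed matrix gives
  det(λ I - A) = p(λ) = λ^3 + (8)λ^2 + (19)λ + (12).
Solving p(λ) = 0 yields eigenvalues ≈ -4, -3, -1. (A is shown rounded to 4 decimals, so these recover the underlying integer eigenvalues to within that precision.)
Verification: the trace of A = -8 equals the sum of eigenvalues -8, and det(A) ≈ -11.9994 matches the eigenvalue product -12.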